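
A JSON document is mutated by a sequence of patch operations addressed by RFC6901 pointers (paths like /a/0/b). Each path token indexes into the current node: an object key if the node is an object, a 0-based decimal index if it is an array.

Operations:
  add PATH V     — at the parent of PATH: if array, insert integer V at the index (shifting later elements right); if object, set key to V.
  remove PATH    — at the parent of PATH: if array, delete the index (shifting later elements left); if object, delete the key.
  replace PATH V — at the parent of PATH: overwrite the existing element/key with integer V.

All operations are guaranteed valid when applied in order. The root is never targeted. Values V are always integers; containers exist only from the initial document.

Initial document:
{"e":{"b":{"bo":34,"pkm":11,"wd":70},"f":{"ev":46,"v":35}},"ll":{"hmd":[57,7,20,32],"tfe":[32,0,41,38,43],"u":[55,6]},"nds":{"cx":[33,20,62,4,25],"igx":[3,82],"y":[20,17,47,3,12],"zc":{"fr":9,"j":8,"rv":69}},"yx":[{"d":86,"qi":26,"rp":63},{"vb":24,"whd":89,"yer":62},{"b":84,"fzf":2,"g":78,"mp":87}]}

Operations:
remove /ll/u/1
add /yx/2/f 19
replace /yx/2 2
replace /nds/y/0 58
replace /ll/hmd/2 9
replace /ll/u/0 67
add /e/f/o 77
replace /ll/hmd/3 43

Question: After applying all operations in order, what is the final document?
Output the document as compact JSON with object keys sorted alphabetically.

After op 1 (remove /ll/u/1): {"e":{"b":{"bo":34,"pkm":11,"wd":70},"f":{"ev":46,"v":35}},"ll":{"hmd":[57,7,20,32],"tfe":[32,0,41,38,43],"u":[55]},"nds":{"cx":[33,20,62,4,25],"igx":[3,82],"y":[20,17,47,3,12],"zc":{"fr":9,"j":8,"rv":69}},"yx":[{"d":86,"qi":26,"rp":63},{"vb":24,"whd":89,"yer":62},{"b":84,"fzf":2,"g":78,"mp":87}]}
After op 2 (add /yx/2/f 19): {"e":{"b":{"bo":34,"pkm":11,"wd":70},"f":{"ev":46,"v":35}},"ll":{"hmd":[57,7,20,32],"tfe":[32,0,41,38,43],"u":[55]},"nds":{"cx":[33,20,62,4,25],"igx":[3,82],"y":[20,17,47,3,12],"zc":{"fr":9,"j":8,"rv":69}},"yx":[{"d":86,"qi":26,"rp":63},{"vb":24,"whd":89,"yer":62},{"b":84,"f":19,"fzf":2,"g":78,"mp":87}]}
After op 3 (replace /yx/2 2): {"e":{"b":{"bo":34,"pkm":11,"wd":70},"f":{"ev":46,"v":35}},"ll":{"hmd":[57,7,20,32],"tfe":[32,0,41,38,43],"u":[55]},"nds":{"cx":[33,20,62,4,25],"igx":[3,82],"y":[20,17,47,3,12],"zc":{"fr":9,"j":8,"rv":69}},"yx":[{"d":86,"qi":26,"rp":63},{"vb":24,"whd":89,"yer":62},2]}
After op 4 (replace /nds/y/0 58): {"e":{"b":{"bo":34,"pkm":11,"wd":70},"f":{"ev":46,"v":35}},"ll":{"hmd":[57,7,20,32],"tfe":[32,0,41,38,43],"u":[55]},"nds":{"cx":[33,20,62,4,25],"igx":[3,82],"y":[58,17,47,3,12],"zc":{"fr":9,"j":8,"rv":69}},"yx":[{"d":86,"qi":26,"rp":63},{"vb":24,"whd":89,"yer":62},2]}
After op 5 (replace /ll/hmd/2 9): {"e":{"b":{"bo":34,"pkm":11,"wd":70},"f":{"ev":46,"v":35}},"ll":{"hmd":[57,7,9,32],"tfe":[32,0,41,38,43],"u":[55]},"nds":{"cx":[33,20,62,4,25],"igx":[3,82],"y":[58,17,47,3,12],"zc":{"fr":9,"j":8,"rv":69}},"yx":[{"d":86,"qi":26,"rp":63},{"vb":24,"whd":89,"yer":62},2]}
After op 6 (replace /ll/u/0 67): {"e":{"b":{"bo":34,"pkm":11,"wd":70},"f":{"ev":46,"v":35}},"ll":{"hmd":[57,7,9,32],"tfe":[32,0,41,38,43],"u":[67]},"nds":{"cx":[33,20,62,4,25],"igx":[3,82],"y":[58,17,47,3,12],"zc":{"fr":9,"j":8,"rv":69}},"yx":[{"d":86,"qi":26,"rp":63},{"vb":24,"whd":89,"yer":62},2]}
After op 7 (add /e/f/o 77): {"e":{"b":{"bo":34,"pkm":11,"wd":70},"f":{"ev":46,"o":77,"v":35}},"ll":{"hmd":[57,7,9,32],"tfe":[32,0,41,38,43],"u":[67]},"nds":{"cx":[33,20,62,4,25],"igx":[3,82],"y":[58,17,47,3,12],"zc":{"fr":9,"j":8,"rv":69}},"yx":[{"d":86,"qi":26,"rp":63},{"vb":24,"whd":89,"yer":62},2]}
After op 8 (replace /ll/hmd/3 43): {"e":{"b":{"bo":34,"pkm":11,"wd":70},"f":{"ev":46,"o":77,"v":35}},"ll":{"hmd":[57,7,9,43],"tfe":[32,0,41,38,43],"u":[67]},"nds":{"cx":[33,20,62,4,25],"igx":[3,82],"y":[58,17,47,3,12],"zc":{"fr":9,"j":8,"rv":69}},"yx":[{"d":86,"qi":26,"rp":63},{"vb":24,"whd":89,"yer":62},2]}

Answer: {"e":{"b":{"bo":34,"pkm":11,"wd":70},"f":{"ev":46,"o":77,"v":35}},"ll":{"hmd":[57,7,9,43],"tfe":[32,0,41,38,43],"u":[67]},"nds":{"cx":[33,20,62,4,25],"igx":[3,82],"y":[58,17,47,3,12],"zc":{"fr":9,"j":8,"rv":69}},"yx":[{"d":86,"qi":26,"rp":63},{"vb":24,"whd":89,"yer":62},2]}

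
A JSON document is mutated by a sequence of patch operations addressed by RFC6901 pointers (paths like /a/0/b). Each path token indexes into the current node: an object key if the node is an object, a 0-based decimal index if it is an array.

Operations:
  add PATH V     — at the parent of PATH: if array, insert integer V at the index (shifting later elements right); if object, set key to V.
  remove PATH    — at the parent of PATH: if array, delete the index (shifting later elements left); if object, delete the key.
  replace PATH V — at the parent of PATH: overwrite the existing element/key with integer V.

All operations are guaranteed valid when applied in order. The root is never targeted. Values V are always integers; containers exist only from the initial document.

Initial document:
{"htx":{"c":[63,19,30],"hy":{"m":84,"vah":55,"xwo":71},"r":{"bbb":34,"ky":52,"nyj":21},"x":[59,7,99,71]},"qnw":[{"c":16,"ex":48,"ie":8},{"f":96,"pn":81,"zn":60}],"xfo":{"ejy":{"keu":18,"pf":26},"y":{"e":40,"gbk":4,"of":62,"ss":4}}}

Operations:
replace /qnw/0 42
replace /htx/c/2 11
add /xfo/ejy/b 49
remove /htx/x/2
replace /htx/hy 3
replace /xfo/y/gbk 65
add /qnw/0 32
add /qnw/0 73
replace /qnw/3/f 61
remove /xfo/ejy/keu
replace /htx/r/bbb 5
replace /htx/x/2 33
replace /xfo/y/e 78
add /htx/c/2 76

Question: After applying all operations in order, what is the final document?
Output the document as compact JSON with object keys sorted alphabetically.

After op 1 (replace /qnw/0 42): {"htx":{"c":[63,19,30],"hy":{"m":84,"vah":55,"xwo":71},"r":{"bbb":34,"ky":52,"nyj":21},"x":[59,7,99,71]},"qnw":[42,{"f":96,"pn":81,"zn":60}],"xfo":{"ejy":{"keu":18,"pf":26},"y":{"e":40,"gbk":4,"of":62,"ss":4}}}
After op 2 (replace /htx/c/2 11): {"htx":{"c":[63,19,11],"hy":{"m":84,"vah":55,"xwo":71},"r":{"bbb":34,"ky":52,"nyj":21},"x":[59,7,99,71]},"qnw":[42,{"f":96,"pn":81,"zn":60}],"xfo":{"ejy":{"keu":18,"pf":26},"y":{"e":40,"gbk":4,"of":62,"ss":4}}}
After op 3 (add /xfo/ejy/b 49): {"htx":{"c":[63,19,11],"hy":{"m":84,"vah":55,"xwo":71},"r":{"bbb":34,"ky":52,"nyj":21},"x":[59,7,99,71]},"qnw":[42,{"f":96,"pn":81,"zn":60}],"xfo":{"ejy":{"b":49,"keu":18,"pf":26},"y":{"e":40,"gbk":4,"of":62,"ss":4}}}
After op 4 (remove /htx/x/2): {"htx":{"c":[63,19,11],"hy":{"m":84,"vah":55,"xwo":71},"r":{"bbb":34,"ky":52,"nyj":21},"x":[59,7,71]},"qnw":[42,{"f":96,"pn":81,"zn":60}],"xfo":{"ejy":{"b":49,"keu":18,"pf":26},"y":{"e":40,"gbk":4,"of":62,"ss":4}}}
After op 5 (replace /htx/hy 3): {"htx":{"c":[63,19,11],"hy":3,"r":{"bbb":34,"ky":52,"nyj":21},"x":[59,7,71]},"qnw":[42,{"f":96,"pn":81,"zn":60}],"xfo":{"ejy":{"b":49,"keu":18,"pf":26},"y":{"e":40,"gbk":4,"of":62,"ss":4}}}
After op 6 (replace /xfo/y/gbk 65): {"htx":{"c":[63,19,11],"hy":3,"r":{"bbb":34,"ky":52,"nyj":21},"x":[59,7,71]},"qnw":[42,{"f":96,"pn":81,"zn":60}],"xfo":{"ejy":{"b":49,"keu":18,"pf":26},"y":{"e":40,"gbk":65,"of":62,"ss":4}}}
After op 7 (add /qnw/0 32): {"htx":{"c":[63,19,11],"hy":3,"r":{"bbb":34,"ky":52,"nyj":21},"x":[59,7,71]},"qnw":[32,42,{"f":96,"pn":81,"zn":60}],"xfo":{"ejy":{"b":49,"keu":18,"pf":26},"y":{"e":40,"gbk":65,"of":62,"ss":4}}}
After op 8 (add /qnw/0 73): {"htx":{"c":[63,19,11],"hy":3,"r":{"bbb":34,"ky":52,"nyj":21},"x":[59,7,71]},"qnw":[73,32,42,{"f":96,"pn":81,"zn":60}],"xfo":{"ejy":{"b":49,"keu":18,"pf":26},"y":{"e":40,"gbk":65,"of":62,"ss":4}}}
After op 9 (replace /qnw/3/f 61): {"htx":{"c":[63,19,11],"hy":3,"r":{"bbb":34,"ky":52,"nyj":21},"x":[59,7,71]},"qnw":[73,32,42,{"f":61,"pn":81,"zn":60}],"xfo":{"ejy":{"b":49,"keu":18,"pf":26},"y":{"e":40,"gbk":65,"of":62,"ss":4}}}
After op 10 (remove /xfo/ejy/keu): {"htx":{"c":[63,19,11],"hy":3,"r":{"bbb":34,"ky":52,"nyj":21},"x":[59,7,71]},"qnw":[73,32,42,{"f":61,"pn":81,"zn":60}],"xfo":{"ejy":{"b":49,"pf":26},"y":{"e":40,"gbk":65,"of":62,"ss":4}}}
After op 11 (replace /htx/r/bbb 5): {"htx":{"c":[63,19,11],"hy":3,"r":{"bbb":5,"ky":52,"nyj":21},"x":[59,7,71]},"qnw":[73,32,42,{"f":61,"pn":81,"zn":60}],"xfo":{"ejy":{"b":49,"pf":26},"y":{"e":40,"gbk":65,"of":62,"ss":4}}}
After op 12 (replace /htx/x/2 33): {"htx":{"c":[63,19,11],"hy":3,"r":{"bbb":5,"ky":52,"nyj":21},"x":[59,7,33]},"qnw":[73,32,42,{"f":61,"pn":81,"zn":60}],"xfo":{"ejy":{"b":49,"pf":26},"y":{"e":40,"gbk":65,"of":62,"ss":4}}}
After op 13 (replace /xfo/y/e 78): {"htx":{"c":[63,19,11],"hy":3,"r":{"bbb":5,"ky":52,"nyj":21},"x":[59,7,33]},"qnw":[73,32,42,{"f":61,"pn":81,"zn":60}],"xfo":{"ejy":{"b":49,"pf":26},"y":{"e":78,"gbk":65,"of":62,"ss":4}}}
After op 14 (add /htx/c/2 76): {"htx":{"c":[63,19,76,11],"hy":3,"r":{"bbb":5,"ky":52,"nyj":21},"x":[59,7,33]},"qnw":[73,32,42,{"f":61,"pn":81,"zn":60}],"xfo":{"ejy":{"b":49,"pf":26},"y":{"e":78,"gbk":65,"of":62,"ss":4}}}

Answer: {"htx":{"c":[63,19,76,11],"hy":3,"r":{"bbb":5,"ky":52,"nyj":21},"x":[59,7,33]},"qnw":[73,32,42,{"f":61,"pn":81,"zn":60}],"xfo":{"ejy":{"b":49,"pf":26},"y":{"e":78,"gbk":65,"of":62,"ss":4}}}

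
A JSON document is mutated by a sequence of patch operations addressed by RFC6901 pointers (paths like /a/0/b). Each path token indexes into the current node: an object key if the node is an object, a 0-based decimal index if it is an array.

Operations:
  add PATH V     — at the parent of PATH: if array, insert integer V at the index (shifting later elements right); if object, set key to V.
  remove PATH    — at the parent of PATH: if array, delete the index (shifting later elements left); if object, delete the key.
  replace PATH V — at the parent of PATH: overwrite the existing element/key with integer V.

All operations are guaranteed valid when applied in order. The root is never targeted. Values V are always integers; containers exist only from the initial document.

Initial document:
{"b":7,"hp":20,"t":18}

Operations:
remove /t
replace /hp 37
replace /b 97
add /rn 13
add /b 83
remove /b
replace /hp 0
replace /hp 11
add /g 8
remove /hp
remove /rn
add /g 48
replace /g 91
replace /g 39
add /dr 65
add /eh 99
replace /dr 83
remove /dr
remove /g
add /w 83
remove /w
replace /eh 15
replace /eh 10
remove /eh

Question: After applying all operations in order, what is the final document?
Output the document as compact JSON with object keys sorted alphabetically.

Answer: {}

Derivation:
After op 1 (remove /t): {"b":7,"hp":20}
After op 2 (replace /hp 37): {"b":7,"hp":37}
After op 3 (replace /b 97): {"b":97,"hp":37}
After op 4 (add /rn 13): {"b":97,"hp":37,"rn":13}
After op 5 (add /b 83): {"b":83,"hp":37,"rn":13}
After op 6 (remove /b): {"hp":37,"rn":13}
After op 7 (replace /hp 0): {"hp":0,"rn":13}
After op 8 (replace /hp 11): {"hp":11,"rn":13}
After op 9 (add /g 8): {"g":8,"hp":11,"rn":13}
After op 10 (remove /hp): {"g":8,"rn":13}
After op 11 (remove /rn): {"g":8}
After op 12 (add /g 48): {"g":48}
After op 13 (replace /g 91): {"g":91}
After op 14 (replace /g 39): {"g":39}
After op 15 (add /dr 65): {"dr":65,"g":39}
After op 16 (add /eh 99): {"dr":65,"eh":99,"g":39}
After op 17 (replace /dr 83): {"dr":83,"eh":99,"g":39}
After op 18 (remove /dr): {"eh":99,"g":39}
After op 19 (remove /g): {"eh":99}
After op 20 (add /w 83): {"eh":99,"w":83}
After op 21 (remove /w): {"eh":99}
After op 22 (replace /eh 15): {"eh":15}
After op 23 (replace /eh 10): {"eh":10}
After op 24 (remove /eh): {}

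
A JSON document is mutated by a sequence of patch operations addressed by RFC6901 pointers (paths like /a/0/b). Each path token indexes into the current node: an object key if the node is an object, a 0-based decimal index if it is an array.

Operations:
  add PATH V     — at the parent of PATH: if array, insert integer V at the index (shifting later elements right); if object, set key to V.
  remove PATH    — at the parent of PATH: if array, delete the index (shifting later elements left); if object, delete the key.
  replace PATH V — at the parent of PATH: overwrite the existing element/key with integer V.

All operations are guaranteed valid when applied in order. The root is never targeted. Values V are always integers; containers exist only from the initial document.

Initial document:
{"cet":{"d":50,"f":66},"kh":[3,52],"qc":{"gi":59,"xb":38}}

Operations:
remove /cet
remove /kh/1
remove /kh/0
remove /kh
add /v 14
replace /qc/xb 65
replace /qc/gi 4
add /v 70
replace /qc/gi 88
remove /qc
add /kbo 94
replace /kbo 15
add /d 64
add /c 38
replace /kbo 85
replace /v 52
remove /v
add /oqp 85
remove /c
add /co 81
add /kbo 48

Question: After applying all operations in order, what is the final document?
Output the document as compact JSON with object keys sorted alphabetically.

Answer: {"co":81,"d":64,"kbo":48,"oqp":85}

Derivation:
After op 1 (remove /cet): {"kh":[3,52],"qc":{"gi":59,"xb":38}}
After op 2 (remove /kh/1): {"kh":[3],"qc":{"gi":59,"xb":38}}
After op 3 (remove /kh/0): {"kh":[],"qc":{"gi":59,"xb":38}}
After op 4 (remove /kh): {"qc":{"gi":59,"xb":38}}
After op 5 (add /v 14): {"qc":{"gi":59,"xb":38},"v":14}
After op 6 (replace /qc/xb 65): {"qc":{"gi":59,"xb":65},"v":14}
After op 7 (replace /qc/gi 4): {"qc":{"gi":4,"xb":65},"v":14}
After op 8 (add /v 70): {"qc":{"gi":4,"xb":65},"v":70}
After op 9 (replace /qc/gi 88): {"qc":{"gi":88,"xb":65},"v":70}
After op 10 (remove /qc): {"v":70}
After op 11 (add /kbo 94): {"kbo":94,"v":70}
After op 12 (replace /kbo 15): {"kbo":15,"v":70}
After op 13 (add /d 64): {"d":64,"kbo":15,"v":70}
After op 14 (add /c 38): {"c":38,"d":64,"kbo":15,"v":70}
After op 15 (replace /kbo 85): {"c":38,"d":64,"kbo":85,"v":70}
After op 16 (replace /v 52): {"c":38,"d":64,"kbo":85,"v":52}
After op 17 (remove /v): {"c":38,"d":64,"kbo":85}
After op 18 (add /oqp 85): {"c":38,"d":64,"kbo":85,"oqp":85}
After op 19 (remove /c): {"d":64,"kbo":85,"oqp":85}
After op 20 (add /co 81): {"co":81,"d":64,"kbo":85,"oqp":85}
After op 21 (add /kbo 48): {"co":81,"d":64,"kbo":48,"oqp":85}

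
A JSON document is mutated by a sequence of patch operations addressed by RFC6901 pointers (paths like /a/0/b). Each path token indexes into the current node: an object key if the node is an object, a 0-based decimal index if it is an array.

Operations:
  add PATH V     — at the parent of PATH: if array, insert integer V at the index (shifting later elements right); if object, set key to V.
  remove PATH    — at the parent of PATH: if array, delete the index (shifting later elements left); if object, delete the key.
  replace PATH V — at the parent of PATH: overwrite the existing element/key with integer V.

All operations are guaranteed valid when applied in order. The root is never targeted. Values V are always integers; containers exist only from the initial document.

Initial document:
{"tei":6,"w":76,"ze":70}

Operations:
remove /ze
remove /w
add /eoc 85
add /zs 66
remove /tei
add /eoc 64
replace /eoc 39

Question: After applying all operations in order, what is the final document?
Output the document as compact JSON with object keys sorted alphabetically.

Answer: {"eoc":39,"zs":66}

Derivation:
After op 1 (remove /ze): {"tei":6,"w":76}
After op 2 (remove /w): {"tei":6}
After op 3 (add /eoc 85): {"eoc":85,"tei":6}
After op 4 (add /zs 66): {"eoc":85,"tei":6,"zs":66}
After op 5 (remove /tei): {"eoc":85,"zs":66}
After op 6 (add /eoc 64): {"eoc":64,"zs":66}
After op 7 (replace /eoc 39): {"eoc":39,"zs":66}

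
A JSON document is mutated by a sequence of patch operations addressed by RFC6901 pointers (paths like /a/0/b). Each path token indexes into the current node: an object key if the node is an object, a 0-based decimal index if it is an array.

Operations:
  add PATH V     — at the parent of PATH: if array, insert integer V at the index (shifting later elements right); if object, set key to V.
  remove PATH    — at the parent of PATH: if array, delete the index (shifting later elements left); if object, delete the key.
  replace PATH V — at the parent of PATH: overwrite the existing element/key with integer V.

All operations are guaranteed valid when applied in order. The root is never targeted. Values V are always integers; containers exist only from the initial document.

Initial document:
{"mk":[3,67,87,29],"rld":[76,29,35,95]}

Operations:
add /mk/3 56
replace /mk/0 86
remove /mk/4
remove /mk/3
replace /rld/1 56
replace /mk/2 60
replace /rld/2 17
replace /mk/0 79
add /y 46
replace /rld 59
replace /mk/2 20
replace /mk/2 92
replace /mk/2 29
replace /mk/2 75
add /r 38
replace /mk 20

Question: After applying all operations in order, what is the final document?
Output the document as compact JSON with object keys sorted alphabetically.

After op 1 (add /mk/3 56): {"mk":[3,67,87,56,29],"rld":[76,29,35,95]}
After op 2 (replace /mk/0 86): {"mk":[86,67,87,56,29],"rld":[76,29,35,95]}
After op 3 (remove /mk/4): {"mk":[86,67,87,56],"rld":[76,29,35,95]}
After op 4 (remove /mk/3): {"mk":[86,67,87],"rld":[76,29,35,95]}
After op 5 (replace /rld/1 56): {"mk":[86,67,87],"rld":[76,56,35,95]}
After op 6 (replace /mk/2 60): {"mk":[86,67,60],"rld":[76,56,35,95]}
After op 7 (replace /rld/2 17): {"mk":[86,67,60],"rld":[76,56,17,95]}
After op 8 (replace /mk/0 79): {"mk":[79,67,60],"rld":[76,56,17,95]}
After op 9 (add /y 46): {"mk":[79,67,60],"rld":[76,56,17,95],"y":46}
After op 10 (replace /rld 59): {"mk":[79,67,60],"rld":59,"y":46}
After op 11 (replace /mk/2 20): {"mk":[79,67,20],"rld":59,"y":46}
After op 12 (replace /mk/2 92): {"mk":[79,67,92],"rld":59,"y":46}
After op 13 (replace /mk/2 29): {"mk":[79,67,29],"rld":59,"y":46}
After op 14 (replace /mk/2 75): {"mk":[79,67,75],"rld":59,"y":46}
After op 15 (add /r 38): {"mk":[79,67,75],"r":38,"rld":59,"y":46}
After op 16 (replace /mk 20): {"mk":20,"r":38,"rld":59,"y":46}

Answer: {"mk":20,"r":38,"rld":59,"y":46}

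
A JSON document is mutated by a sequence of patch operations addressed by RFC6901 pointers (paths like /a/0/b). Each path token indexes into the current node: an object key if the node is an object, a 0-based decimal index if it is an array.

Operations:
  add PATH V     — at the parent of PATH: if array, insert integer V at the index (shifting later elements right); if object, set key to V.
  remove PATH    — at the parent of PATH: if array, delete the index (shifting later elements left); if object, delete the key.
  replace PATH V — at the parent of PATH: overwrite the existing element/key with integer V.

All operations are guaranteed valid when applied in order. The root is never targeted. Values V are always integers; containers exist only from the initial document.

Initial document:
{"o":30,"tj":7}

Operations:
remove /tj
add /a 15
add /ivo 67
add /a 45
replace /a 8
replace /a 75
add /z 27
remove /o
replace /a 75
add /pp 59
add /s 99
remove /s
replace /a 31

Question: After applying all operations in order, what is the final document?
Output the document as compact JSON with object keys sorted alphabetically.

After op 1 (remove /tj): {"o":30}
After op 2 (add /a 15): {"a":15,"o":30}
After op 3 (add /ivo 67): {"a":15,"ivo":67,"o":30}
After op 4 (add /a 45): {"a":45,"ivo":67,"o":30}
After op 5 (replace /a 8): {"a":8,"ivo":67,"o":30}
After op 6 (replace /a 75): {"a":75,"ivo":67,"o":30}
After op 7 (add /z 27): {"a":75,"ivo":67,"o":30,"z":27}
After op 8 (remove /o): {"a":75,"ivo":67,"z":27}
After op 9 (replace /a 75): {"a":75,"ivo":67,"z":27}
After op 10 (add /pp 59): {"a":75,"ivo":67,"pp":59,"z":27}
After op 11 (add /s 99): {"a":75,"ivo":67,"pp":59,"s":99,"z":27}
After op 12 (remove /s): {"a":75,"ivo":67,"pp":59,"z":27}
After op 13 (replace /a 31): {"a":31,"ivo":67,"pp":59,"z":27}

Answer: {"a":31,"ivo":67,"pp":59,"z":27}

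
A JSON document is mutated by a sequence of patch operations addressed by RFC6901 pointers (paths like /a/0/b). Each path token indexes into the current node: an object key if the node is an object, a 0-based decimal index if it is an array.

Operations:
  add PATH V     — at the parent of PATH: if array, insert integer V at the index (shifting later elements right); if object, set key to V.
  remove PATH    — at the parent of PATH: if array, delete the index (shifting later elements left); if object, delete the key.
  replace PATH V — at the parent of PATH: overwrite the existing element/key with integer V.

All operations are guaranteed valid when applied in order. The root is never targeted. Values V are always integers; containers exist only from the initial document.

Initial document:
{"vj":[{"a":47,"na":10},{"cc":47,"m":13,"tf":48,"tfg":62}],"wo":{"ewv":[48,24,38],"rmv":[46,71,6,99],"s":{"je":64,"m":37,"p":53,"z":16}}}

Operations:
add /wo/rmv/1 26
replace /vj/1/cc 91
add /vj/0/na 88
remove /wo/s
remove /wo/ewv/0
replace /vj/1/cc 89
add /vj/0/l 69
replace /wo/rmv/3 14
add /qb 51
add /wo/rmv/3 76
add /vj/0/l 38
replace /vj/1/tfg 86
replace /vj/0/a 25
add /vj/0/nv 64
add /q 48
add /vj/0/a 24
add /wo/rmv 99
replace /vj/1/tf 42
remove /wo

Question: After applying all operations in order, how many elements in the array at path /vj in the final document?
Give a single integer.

Answer: 2

Derivation:
After op 1 (add /wo/rmv/1 26): {"vj":[{"a":47,"na":10},{"cc":47,"m":13,"tf":48,"tfg":62}],"wo":{"ewv":[48,24,38],"rmv":[46,26,71,6,99],"s":{"je":64,"m":37,"p":53,"z":16}}}
After op 2 (replace /vj/1/cc 91): {"vj":[{"a":47,"na":10},{"cc":91,"m":13,"tf":48,"tfg":62}],"wo":{"ewv":[48,24,38],"rmv":[46,26,71,6,99],"s":{"je":64,"m":37,"p":53,"z":16}}}
After op 3 (add /vj/0/na 88): {"vj":[{"a":47,"na":88},{"cc":91,"m":13,"tf":48,"tfg":62}],"wo":{"ewv":[48,24,38],"rmv":[46,26,71,6,99],"s":{"je":64,"m":37,"p":53,"z":16}}}
After op 4 (remove /wo/s): {"vj":[{"a":47,"na":88},{"cc":91,"m":13,"tf":48,"tfg":62}],"wo":{"ewv":[48,24,38],"rmv":[46,26,71,6,99]}}
After op 5 (remove /wo/ewv/0): {"vj":[{"a":47,"na":88},{"cc":91,"m":13,"tf":48,"tfg":62}],"wo":{"ewv":[24,38],"rmv":[46,26,71,6,99]}}
After op 6 (replace /vj/1/cc 89): {"vj":[{"a":47,"na":88},{"cc":89,"m":13,"tf":48,"tfg":62}],"wo":{"ewv":[24,38],"rmv":[46,26,71,6,99]}}
After op 7 (add /vj/0/l 69): {"vj":[{"a":47,"l":69,"na":88},{"cc":89,"m":13,"tf":48,"tfg":62}],"wo":{"ewv":[24,38],"rmv":[46,26,71,6,99]}}
After op 8 (replace /wo/rmv/3 14): {"vj":[{"a":47,"l":69,"na":88},{"cc":89,"m":13,"tf":48,"tfg":62}],"wo":{"ewv":[24,38],"rmv":[46,26,71,14,99]}}
After op 9 (add /qb 51): {"qb":51,"vj":[{"a":47,"l":69,"na":88},{"cc":89,"m":13,"tf":48,"tfg":62}],"wo":{"ewv":[24,38],"rmv":[46,26,71,14,99]}}
After op 10 (add /wo/rmv/3 76): {"qb":51,"vj":[{"a":47,"l":69,"na":88},{"cc":89,"m":13,"tf":48,"tfg":62}],"wo":{"ewv":[24,38],"rmv":[46,26,71,76,14,99]}}
After op 11 (add /vj/0/l 38): {"qb":51,"vj":[{"a":47,"l":38,"na":88},{"cc":89,"m":13,"tf":48,"tfg":62}],"wo":{"ewv":[24,38],"rmv":[46,26,71,76,14,99]}}
After op 12 (replace /vj/1/tfg 86): {"qb":51,"vj":[{"a":47,"l":38,"na":88},{"cc":89,"m":13,"tf":48,"tfg":86}],"wo":{"ewv":[24,38],"rmv":[46,26,71,76,14,99]}}
After op 13 (replace /vj/0/a 25): {"qb":51,"vj":[{"a":25,"l":38,"na":88},{"cc":89,"m":13,"tf":48,"tfg":86}],"wo":{"ewv":[24,38],"rmv":[46,26,71,76,14,99]}}
After op 14 (add /vj/0/nv 64): {"qb":51,"vj":[{"a":25,"l":38,"na":88,"nv":64},{"cc":89,"m":13,"tf":48,"tfg":86}],"wo":{"ewv":[24,38],"rmv":[46,26,71,76,14,99]}}
After op 15 (add /q 48): {"q":48,"qb":51,"vj":[{"a":25,"l":38,"na":88,"nv":64},{"cc":89,"m":13,"tf":48,"tfg":86}],"wo":{"ewv":[24,38],"rmv":[46,26,71,76,14,99]}}
After op 16 (add /vj/0/a 24): {"q":48,"qb":51,"vj":[{"a":24,"l":38,"na":88,"nv":64},{"cc":89,"m":13,"tf":48,"tfg":86}],"wo":{"ewv":[24,38],"rmv":[46,26,71,76,14,99]}}
After op 17 (add /wo/rmv 99): {"q":48,"qb":51,"vj":[{"a":24,"l":38,"na":88,"nv":64},{"cc":89,"m":13,"tf":48,"tfg":86}],"wo":{"ewv":[24,38],"rmv":99}}
After op 18 (replace /vj/1/tf 42): {"q":48,"qb":51,"vj":[{"a":24,"l":38,"na":88,"nv":64},{"cc":89,"m":13,"tf":42,"tfg":86}],"wo":{"ewv":[24,38],"rmv":99}}
After op 19 (remove /wo): {"q":48,"qb":51,"vj":[{"a":24,"l":38,"na":88,"nv":64},{"cc":89,"m":13,"tf":42,"tfg":86}]}
Size at path /vj: 2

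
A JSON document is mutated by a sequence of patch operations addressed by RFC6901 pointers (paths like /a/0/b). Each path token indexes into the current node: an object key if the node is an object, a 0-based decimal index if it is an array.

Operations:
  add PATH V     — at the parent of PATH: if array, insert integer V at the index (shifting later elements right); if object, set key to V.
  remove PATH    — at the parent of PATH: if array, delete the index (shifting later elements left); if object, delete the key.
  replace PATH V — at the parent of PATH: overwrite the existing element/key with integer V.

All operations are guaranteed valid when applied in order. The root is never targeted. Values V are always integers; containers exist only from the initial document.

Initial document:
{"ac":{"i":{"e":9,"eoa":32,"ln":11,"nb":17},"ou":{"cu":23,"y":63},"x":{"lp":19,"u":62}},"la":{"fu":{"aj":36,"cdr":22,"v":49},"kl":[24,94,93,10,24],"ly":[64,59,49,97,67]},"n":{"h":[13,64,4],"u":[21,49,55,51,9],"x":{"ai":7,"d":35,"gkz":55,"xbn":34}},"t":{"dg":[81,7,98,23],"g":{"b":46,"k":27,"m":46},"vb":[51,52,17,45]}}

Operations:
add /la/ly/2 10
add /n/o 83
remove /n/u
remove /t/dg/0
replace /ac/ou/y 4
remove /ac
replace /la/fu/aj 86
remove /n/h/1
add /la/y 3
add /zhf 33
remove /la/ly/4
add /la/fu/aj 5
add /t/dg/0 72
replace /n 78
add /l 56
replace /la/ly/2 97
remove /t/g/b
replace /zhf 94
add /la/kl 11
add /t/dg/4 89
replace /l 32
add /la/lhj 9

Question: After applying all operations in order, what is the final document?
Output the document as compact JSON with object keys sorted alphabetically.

Answer: {"l":32,"la":{"fu":{"aj":5,"cdr":22,"v":49},"kl":11,"lhj":9,"ly":[64,59,97,49,67],"y":3},"n":78,"t":{"dg":[72,7,98,23,89],"g":{"k":27,"m":46},"vb":[51,52,17,45]},"zhf":94}

Derivation:
After op 1 (add /la/ly/2 10): {"ac":{"i":{"e":9,"eoa":32,"ln":11,"nb":17},"ou":{"cu":23,"y":63},"x":{"lp":19,"u":62}},"la":{"fu":{"aj":36,"cdr":22,"v":49},"kl":[24,94,93,10,24],"ly":[64,59,10,49,97,67]},"n":{"h":[13,64,4],"u":[21,49,55,51,9],"x":{"ai":7,"d":35,"gkz":55,"xbn":34}},"t":{"dg":[81,7,98,23],"g":{"b":46,"k":27,"m":46},"vb":[51,52,17,45]}}
After op 2 (add /n/o 83): {"ac":{"i":{"e":9,"eoa":32,"ln":11,"nb":17},"ou":{"cu":23,"y":63},"x":{"lp":19,"u":62}},"la":{"fu":{"aj":36,"cdr":22,"v":49},"kl":[24,94,93,10,24],"ly":[64,59,10,49,97,67]},"n":{"h":[13,64,4],"o":83,"u":[21,49,55,51,9],"x":{"ai":7,"d":35,"gkz":55,"xbn":34}},"t":{"dg":[81,7,98,23],"g":{"b":46,"k":27,"m":46},"vb":[51,52,17,45]}}
After op 3 (remove /n/u): {"ac":{"i":{"e":9,"eoa":32,"ln":11,"nb":17},"ou":{"cu":23,"y":63},"x":{"lp":19,"u":62}},"la":{"fu":{"aj":36,"cdr":22,"v":49},"kl":[24,94,93,10,24],"ly":[64,59,10,49,97,67]},"n":{"h":[13,64,4],"o":83,"x":{"ai":7,"d":35,"gkz":55,"xbn":34}},"t":{"dg":[81,7,98,23],"g":{"b":46,"k":27,"m":46},"vb":[51,52,17,45]}}
After op 4 (remove /t/dg/0): {"ac":{"i":{"e":9,"eoa":32,"ln":11,"nb":17},"ou":{"cu":23,"y":63},"x":{"lp":19,"u":62}},"la":{"fu":{"aj":36,"cdr":22,"v":49},"kl":[24,94,93,10,24],"ly":[64,59,10,49,97,67]},"n":{"h":[13,64,4],"o":83,"x":{"ai":7,"d":35,"gkz":55,"xbn":34}},"t":{"dg":[7,98,23],"g":{"b":46,"k":27,"m":46},"vb":[51,52,17,45]}}
After op 5 (replace /ac/ou/y 4): {"ac":{"i":{"e":9,"eoa":32,"ln":11,"nb":17},"ou":{"cu":23,"y":4},"x":{"lp":19,"u":62}},"la":{"fu":{"aj":36,"cdr":22,"v":49},"kl":[24,94,93,10,24],"ly":[64,59,10,49,97,67]},"n":{"h":[13,64,4],"o":83,"x":{"ai":7,"d":35,"gkz":55,"xbn":34}},"t":{"dg":[7,98,23],"g":{"b":46,"k":27,"m":46},"vb":[51,52,17,45]}}
After op 6 (remove /ac): {"la":{"fu":{"aj":36,"cdr":22,"v":49},"kl":[24,94,93,10,24],"ly":[64,59,10,49,97,67]},"n":{"h":[13,64,4],"o":83,"x":{"ai":7,"d":35,"gkz":55,"xbn":34}},"t":{"dg":[7,98,23],"g":{"b":46,"k":27,"m":46},"vb":[51,52,17,45]}}
After op 7 (replace /la/fu/aj 86): {"la":{"fu":{"aj":86,"cdr":22,"v":49},"kl":[24,94,93,10,24],"ly":[64,59,10,49,97,67]},"n":{"h":[13,64,4],"o":83,"x":{"ai":7,"d":35,"gkz":55,"xbn":34}},"t":{"dg":[7,98,23],"g":{"b":46,"k":27,"m":46},"vb":[51,52,17,45]}}
After op 8 (remove /n/h/1): {"la":{"fu":{"aj":86,"cdr":22,"v":49},"kl":[24,94,93,10,24],"ly":[64,59,10,49,97,67]},"n":{"h":[13,4],"o":83,"x":{"ai":7,"d":35,"gkz":55,"xbn":34}},"t":{"dg":[7,98,23],"g":{"b":46,"k":27,"m":46},"vb":[51,52,17,45]}}
After op 9 (add /la/y 3): {"la":{"fu":{"aj":86,"cdr":22,"v":49},"kl":[24,94,93,10,24],"ly":[64,59,10,49,97,67],"y":3},"n":{"h":[13,4],"o":83,"x":{"ai":7,"d":35,"gkz":55,"xbn":34}},"t":{"dg":[7,98,23],"g":{"b":46,"k":27,"m":46},"vb":[51,52,17,45]}}
After op 10 (add /zhf 33): {"la":{"fu":{"aj":86,"cdr":22,"v":49},"kl":[24,94,93,10,24],"ly":[64,59,10,49,97,67],"y":3},"n":{"h":[13,4],"o":83,"x":{"ai":7,"d":35,"gkz":55,"xbn":34}},"t":{"dg":[7,98,23],"g":{"b":46,"k":27,"m":46},"vb":[51,52,17,45]},"zhf":33}
After op 11 (remove /la/ly/4): {"la":{"fu":{"aj":86,"cdr":22,"v":49},"kl":[24,94,93,10,24],"ly":[64,59,10,49,67],"y":3},"n":{"h":[13,4],"o":83,"x":{"ai":7,"d":35,"gkz":55,"xbn":34}},"t":{"dg":[7,98,23],"g":{"b":46,"k":27,"m":46},"vb":[51,52,17,45]},"zhf":33}
After op 12 (add /la/fu/aj 5): {"la":{"fu":{"aj":5,"cdr":22,"v":49},"kl":[24,94,93,10,24],"ly":[64,59,10,49,67],"y":3},"n":{"h":[13,4],"o":83,"x":{"ai":7,"d":35,"gkz":55,"xbn":34}},"t":{"dg":[7,98,23],"g":{"b":46,"k":27,"m":46},"vb":[51,52,17,45]},"zhf":33}
After op 13 (add /t/dg/0 72): {"la":{"fu":{"aj":5,"cdr":22,"v":49},"kl":[24,94,93,10,24],"ly":[64,59,10,49,67],"y":3},"n":{"h":[13,4],"o":83,"x":{"ai":7,"d":35,"gkz":55,"xbn":34}},"t":{"dg":[72,7,98,23],"g":{"b":46,"k":27,"m":46},"vb":[51,52,17,45]},"zhf":33}
After op 14 (replace /n 78): {"la":{"fu":{"aj":5,"cdr":22,"v":49},"kl":[24,94,93,10,24],"ly":[64,59,10,49,67],"y":3},"n":78,"t":{"dg":[72,7,98,23],"g":{"b":46,"k":27,"m":46},"vb":[51,52,17,45]},"zhf":33}
After op 15 (add /l 56): {"l":56,"la":{"fu":{"aj":5,"cdr":22,"v":49},"kl":[24,94,93,10,24],"ly":[64,59,10,49,67],"y":3},"n":78,"t":{"dg":[72,7,98,23],"g":{"b":46,"k":27,"m":46},"vb":[51,52,17,45]},"zhf":33}
After op 16 (replace /la/ly/2 97): {"l":56,"la":{"fu":{"aj":5,"cdr":22,"v":49},"kl":[24,94,93,10,24],"ly":[64,59,97,49,67],"y":3},"n":78,"t":{"dg":[72,7,98,23],"g":{"b":46,"k":27,"m":46},"vb":[51,52,17,45]},"zhf":33}
After op 17 (remove /t/g/b): {"l":56,"la":{"fu":{"aj":5,"cdr":22,"v":49},"kl":[24,94,93,10,24],"ly":[64,59,97,49,67],"y":3},"n":78,"t":{"dg":[72,7,98,23],"g":{"k":27,"m":46},"vb":[51,52,17,45]},"zhf":33}
After op 18 (replace /zhf 94): {"l":56,"la":{"fu":{"aj":5,"cdr":22,"v":49},"kl":[24,94,93,10,24],"ly":[64,59,97,49,67],"y":3},"n":78,"t":{"dg":[72,7,98,23],"g":{"k":27,"m":46},"vb":[51,52,17,45]},"zhf":94}
After op 19 (add /la/kl 11): {"l":56,"la":{"fu":{"aj":5,"cdr":22,"v":49},"kl":11,"ly":[64,59,97,49,67],"y":3},"n":78,"t":{"dg":[72,7,98,23],"g":{"k":27,"m":46},"vb":[51,52,17,45]},"zhf":94}
After op 20 (add /t/dg/4 89): {"l":56,"la":{"fu":{"aj":5,"cdr":22,"v":49},"kl":11,"ly":[64,59,97,49,67],"y":3},"n":78,"t":{"dg":[72,7,98,23,89],"g":{"k":27,"m":46},"vb":[51,52,17,45]},"zhf":94}
After op 21 (replace /l 32): {"l":32,"la":{"fu":{"aj":5,"cdr":22,"v":49},"kl":11,"ly":[64,59,97,49,67],"y":3},"n":78,"t":{"dg":[72,7,98,23,89],"g":{"k":27,"m":46},"vb":[51,52,17,45]},"zhf":94}
After op 22 (add /la/lhj 9): {"l":32,"la":{"fu":{"aj":5,"cdr":22,"v":49},"kl":11,"lhj":9,"ly":[64,59,97,49,67],"y":3},"n":78,"t":{"dg":[72,7,98,23,89],"g":{"k":27,"m":46},"vb":[51,52,17,45]},"zhf":94}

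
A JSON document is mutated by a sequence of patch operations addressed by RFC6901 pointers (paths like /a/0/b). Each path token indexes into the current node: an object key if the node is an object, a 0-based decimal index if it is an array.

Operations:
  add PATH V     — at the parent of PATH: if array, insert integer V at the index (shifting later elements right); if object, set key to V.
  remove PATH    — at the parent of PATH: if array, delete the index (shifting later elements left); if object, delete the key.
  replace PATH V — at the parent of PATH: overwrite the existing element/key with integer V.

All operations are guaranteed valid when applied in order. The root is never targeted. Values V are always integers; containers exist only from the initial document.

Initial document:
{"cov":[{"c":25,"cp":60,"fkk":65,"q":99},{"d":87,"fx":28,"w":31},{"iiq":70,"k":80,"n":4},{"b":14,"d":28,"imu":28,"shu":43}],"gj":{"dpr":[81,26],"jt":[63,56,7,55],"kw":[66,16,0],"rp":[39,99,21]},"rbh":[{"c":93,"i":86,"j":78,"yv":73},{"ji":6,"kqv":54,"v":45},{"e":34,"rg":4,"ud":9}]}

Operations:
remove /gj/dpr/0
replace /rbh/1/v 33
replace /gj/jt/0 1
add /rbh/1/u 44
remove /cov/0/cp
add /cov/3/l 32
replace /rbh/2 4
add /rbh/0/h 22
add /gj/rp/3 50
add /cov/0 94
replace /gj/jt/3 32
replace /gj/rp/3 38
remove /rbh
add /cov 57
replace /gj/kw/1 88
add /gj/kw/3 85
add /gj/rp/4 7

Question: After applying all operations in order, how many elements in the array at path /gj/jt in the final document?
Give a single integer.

Answer: 4

Derivation:
After op 1 (remove /gj/dpr/0): {"cov":[{"c":25,"cp":60,"fkk":65,"q":99},{"d":87,"fx":28,"w":31},{"iiq":70,"k":80,"n":4},{"b":14,"d":28,"imu":28,"shu":43}],"gj":{"dpr":[26],"jt":[63,56,7,55],"kw":[66,16,0],"rp":[39,99,21]},"rbh":[{"c":93,"i":86,"j":78,"yv":73},{"ji":6,"kqv":54,"v":45},{"e":34,"rg":4,"ud":9}]}
After op 2 (replace /rbh/1/v 33): {"cov":[{"c":25,"cp":60,"fkk":65,"q":99},{"d":87,"fx":28,"w":31},{"iiq":70,"k":80,"n":4},{"b":14,"d":28,"imu":28,"shu":43}],"gj":{"dpr":[26],"jt":[63,56,7,55],"kw":[66,16,0],"rp":[39,99,21]},"rbh":[{"c":93,"i":86,"j":78,"yv":73},{"ji":6,"kqv":54,"v":33},{"e":34,"rg":4,"ud":9}]}
After op 3 (replace /gj/jt/0 1): {"cov":[{"c":25,"cp":60,"fkk":65,"q":99},{"d":87,"fx":28,"w":31},{"iiq":70,"k":80,"n":4},{"b":14,"d":28,"imu":28,"shu":43}],"gj":{"dpr":[26],"jt":[1,56,7,55],"kw":[66,16,0],"rp":[39,99,21]},"rbh":[{"c":93,"i":86,"j":78,"yv":73},{"ji":6,"kqv":54,"v":33},{"e":34,"rg":4,"ud":9}]}
After op 4 (add /rbh/1/u 44): {"cov":[{"c":25,"cp":60,"fkk":65,"q":99},{"d":87,"fx":28,"w":31},{"iiq":70,"k":80,"n":4},{"b":14,"d":28,"imu":28,"shu":43}],"gj":{"dpr":[26],"jt":[1,56,7,55],"kw":[66,16,0],"rp":[39,99,21]},"rbh":[{"c":93,"i":86,"j":78,"yv":73},{"ji":6,"kqv":54,"u":44,"v":33},{"e":34,"rg":4,"ud":9}]}
After op 5 (remove /cov/0/cp): {"cov":[{"c":25,"fkk":65,"q":99},{"d":87,"fx":28,"w":31},{"iiq":70,"k":80,"n":4},{"b":14,"d":28,"imu":28,"shu":43}],"gj":{"dpr":[26],"jt":[1,56,7,55],"kw":[66,16,0],"rp":[39,99,21]},"rbh":[{"c":93,"i":86,"j":78,"yv":73},{"ji":6,"kqv":54,"u":44,"v":33},{"e":34,"rg":4,"ud":9}]}
After op 6 (add /cov/3/l 32): {"cov":[{"c":25,"fkk":65,"q":99},{"d":87,"fx":28,"w":31},{"iiq":70,"k":80,"n":4},{"b":14,"d":28,"imu":28,"l":32,"shu":43}],"gj":{"dpr":[26],"jt":[1,56,7,55],"kw":[66,16,0],"rp":[39,99,21]},"rbh":[{"c":93,"i":86,"j":78,"yv":73},{"ji":6,"kqv":54,"u":44,"v":33},{"e":34,"rg":4,"ud":9}]}
After op 7 (replace /rbh/2 4): {"cov":[{"c":25,"fkk":65,"q":99},{"d":87,"fx":28,"w":31},{"iiq":70,"k":80,"n":4},{"b":14,"d":28,"imu":28,"l":32,"shu":43}],"gj":{"dpr":[26],"jt":[1,56,7,55],"kw":[66,16,0],"rp":[39,99,21]},"rbh":[{"c":93,"i":86,"j":78,"yv":73},{"ji":6,"kqv":54,"u":44,"v":33},4]}
After op 8 (add /rbh/0/h 22): {"cov":[{"c":25,"fkk":65,"q":99},{"d":87,"fx":28,"w":31},{"iiq":70,"k":80,"n":4},{"b":14,"d":28,"imu":28,"l":32,"shu":43}],"gj":{"dpr":[26],"jt":[1,56,7,55],"kw":[66,16,0],"rp":[39,99,21]},"rbh":[{"c":93,"h":22,"i":86,"j":78,"yv":73},{"ji":6,"kqv":54,"u":44,"v":33},4]}
After op 9 (add /gj/rp/3 50): {"cov":[{"c":25,"fkk":65,"q":99},{"d":87,"fx":28,"w":31},{"iiq":70,"k":80,"n":4},{"b":14,"d":28,"imu":28,"l":32,"shu":43}],"gj":{"dpr":[26],"jt":[1,56,7,55],"kw":[66,16,0],"rp":[39,99,21,50]},"rbh":[{"c":93,"h":22,"i":86,"j":78,"yv":73},{"ji":6,"kqv":54,"u":44,"v":33},4]}
After op 10 (add /cov/0 94): {"cov":[94,{"c":25,"fkk":65,"q":99},{"d":87,"fx":28,"w":31},{"iiq":70,"k":80,"n":4},{"b":14,"d":28,"imu":28,"l":32,"shu":43}],"gj":{"dpr":[26],"jt":[1,56,7,55],"kw":[66,16,0],"rp":[39,99,21,50]},"rbh":[{"c":93,"h":22,"i":86,"j":78,"yv":73},{"ji":6,"kqv":54,"u":44,"v":33},4]}
After op 11 (replace /gj/jt/3 32): {"cov":[94,{"c":25,"fkk":65,"q":99},{"d":87,"fx":28,"w":31},{"iiq":70,"k":80,"n":4},{"b":14,"d":28,"imu":28,"l":32,"shu":43}],"gj":{"dpr":[26],"jt":[1,56,7,32],"kw":[66,16,0],"rp":[39,99,21,50]},"rbh":[{"c":93,"h":22,"i":86,"j":78,"yv":73},{"ji":6,"kqv":54,"u":44,"v":33},4]}
After op 12 (replace /gj/rp/3 38): {"cov":[94,{"c":25,"fkk":65,"q":99},{"d":87,"fx":28,"w":31},{"iiq":70,"k":80,"n":4},{"b":14,"d":28,"imu":28,"l":32,"shu":43}],"gj":{"dpr":[26],"jt":[1,56,7,32],"kw":[66,16,0],"rp":[39,99,21,38]},"rbh":[{"c":93,"h":22,"i":86,"j":78,"yv":73},{"ji":6,"kqv":54,"u":44,"v":33},4]}
After op 13 (remove /rbh): {"cov":[94,{"c":25,"fkk":65,"q":99},{"d":87,"fx":28,"w":31},{"iiq":70,"k":80,"n":4},{"b":14,"d":28,"imu":28,"l":32,"shu":43}],"gj":{"dpr":[26],"jt":[1,56,7,32],"kw":[66,16,0],"rp":[39,99,21,38]}}
After op 14 (add /cov 57): {"cov":57,"gj":{"dpr":[26],"jt":[1,56,7,32],"kw":[66,16,0],"rp":[39,99,21,38]}}
After op 15 (replace /gj/kw/1 88): {"cov":57,"gj":{"dpr":[26],"jt":[1,56,7,32],"kw":[66,88,0],"rp":[39,99,21,38]}}
After op 16 (add /gj/kw/3 85): {"cov":57,"gj":{"dpr":[26],"jt":[1,56,7,32],"kw":[66,88,0,85],"rp":[39,99,21,38]}}
After op 17 (add /gj/rp/4 7): {"cov":57,"gj":{"dpr":[26],"jt":[1,56,7,32],"kw":[66,88,0,85],"rp":[39,99,21,38,7]}}
Size at path /gj/jt: 4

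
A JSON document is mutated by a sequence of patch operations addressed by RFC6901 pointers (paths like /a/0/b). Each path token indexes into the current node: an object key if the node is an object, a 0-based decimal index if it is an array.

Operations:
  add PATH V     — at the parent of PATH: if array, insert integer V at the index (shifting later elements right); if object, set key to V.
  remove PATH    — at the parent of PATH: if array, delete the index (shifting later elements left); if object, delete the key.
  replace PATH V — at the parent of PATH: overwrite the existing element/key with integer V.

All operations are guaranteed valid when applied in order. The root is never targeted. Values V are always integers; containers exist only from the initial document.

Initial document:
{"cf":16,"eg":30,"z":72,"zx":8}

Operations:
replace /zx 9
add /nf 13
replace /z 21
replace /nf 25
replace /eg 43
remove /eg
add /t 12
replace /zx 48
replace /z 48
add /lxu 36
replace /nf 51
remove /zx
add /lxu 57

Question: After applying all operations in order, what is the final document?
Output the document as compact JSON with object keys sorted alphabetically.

Answer: {"cf":16,"lxu":57,"nf":51,"t":12,"z":48}

Derivation:
After op 1 (replace /zx 9): {"cf":16,"eg":30,"z":72,"zx":9}
After op 2 (add /nf 13): {"cf":16,"eg":30,"nf":13,"z":72,"zx":9}
After op 3 (replace /z 21): {"cf":16,"eg":30,"nf":13,"z":21,"zx":9}
After op 4 (replace /nf 25): {"cf":16,"eg":30,"nf":25,"z":21,"zx":9}
After op 5 (replace /eg 43): {"cf":16,"eg":43,"nf":25,"z":21,"zx":9}
After op 6 (remove /eg): {"cf":16,"nf":25,"z":21,"zx":9}
After op 7 (add /t 12): {"cf":16,"nf":25,"t":12,"z":21,"zx":9}
After op 8 (replace /zx 48): {"cf":16,"nf":25,"t":12,"z":21,"zx":48}
After op 9 (replace /z 48): {"cf":16,"nf":25,"t":12,"z":48,"zx":48}
After op 10 (add /lxu 36): {"cf":16,"lxu":36,"nf":25,"t":12,"z":48,"zx":48}
After op 11 (replace /nf 51): {"cf":16,"lxu":36,"nf":51,"t":12,"z":48,"zx":48}
After op 12 (remove /zx): {"cf":16,"lxu":36,"nf":51,"t":12,"z":48}
After op 13 (add /lxu 57): {"cf":16,"lxu":57,"nf":51,"t":12,"z":48}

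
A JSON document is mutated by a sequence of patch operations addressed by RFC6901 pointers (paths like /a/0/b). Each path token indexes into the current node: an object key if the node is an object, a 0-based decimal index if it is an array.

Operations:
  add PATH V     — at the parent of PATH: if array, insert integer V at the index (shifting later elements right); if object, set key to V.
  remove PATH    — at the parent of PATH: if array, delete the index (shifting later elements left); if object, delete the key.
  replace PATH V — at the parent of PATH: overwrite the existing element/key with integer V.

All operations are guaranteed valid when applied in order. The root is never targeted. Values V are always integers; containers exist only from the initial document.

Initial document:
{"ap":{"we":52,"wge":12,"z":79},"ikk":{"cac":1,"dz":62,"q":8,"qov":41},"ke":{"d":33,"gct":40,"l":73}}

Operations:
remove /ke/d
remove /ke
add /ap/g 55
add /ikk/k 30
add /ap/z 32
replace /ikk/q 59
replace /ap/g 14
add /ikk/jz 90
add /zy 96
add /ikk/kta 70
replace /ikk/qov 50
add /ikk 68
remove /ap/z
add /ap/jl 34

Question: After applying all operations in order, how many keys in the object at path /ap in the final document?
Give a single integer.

After op 1 (remove /ke/d): {"ap":{"we":52,"wge":12,"z":79},"ikk":{"cac":1,"dz":62,"q":8,"qov":41},"ke":{"gct":40,"l":73}}
After op 2 (remove /ke): {"ap":{"we":52,"wge":12,"z":79},"ikk":{"cac":1,"dz":62,"q":8,"qov":41}}
After op 3 (add /ap/g 55): {"ap":{"g":55,"we":52,"wge":12,"z":79},"ikk":{"cac":1,"dz":62,"q":8,"qov":41}}
After op 4 (add /ikk/k 30): {"ap":{"g":55,"we":52,"wge":12,"z":79},"ikk":{"cac":1,"dz":62,"k":30,"q":8,"qov":41}}
After op 5 (add /ap/z 32): {"ap":{"g":55,"we":52,"wge":12,"z":32},"ikk":{"cac":1,"dz":62,"k":30,"q":8,"qov":41}}
After op 6 (replace /ikk/q 59): {"ap":{"g":55,"we":52,"wge":12,"z":32},"ikk":{"cac":1,"dz":62,"k":30,"q":59,"qov":41}}
After op 7 (replace /ap/g 14): {"ap":{"g":14,"we":52,"wge":12,"z":32},"ikk":{"cac":1,"dz":62,"k":30,"q":59,"qov":41}}
After op 8 (add /ikk/jz 90): {"ap":{"g":14,"we":52,"wge":12,"z":32},"ikk":{"cac":1,"dz":62,"jz":90,"k":30,"q":59,"qov":41}}
After op 9 (add /zy 96): {"ap":{"g":14,"we":52,"wge":12,"z":32},"ikk":{"cac":1,"dz":62,"jz":90,"k":30,"q":59,"qov":41},"zy":96}
After op 10 (add /ikk/kta 70): {"ap":{"g":14,"we":52,"wge":12,"z":32},"ikk":{"cac":1,"dz":62,"jz":90,"k":30,"kta":70,"q":59,"qov":41},"zy":96}
After op 11 (replace /ikk/qov 50): {"ap":{"g":14,"we":52,"wge":12,"z":32},"ikk":{"cac":1,"dz":62,"jz":90,"k":30,"kta":70,"q":59,"qov":50},"zy":96}
After op 12 (add /ikk 68): {"ap":{"g":14,"we":52,"wge":12,"z":32},"ikk":68,"zy":96}
After op 13 (remove /ap/z): {"ap":{"g":14,"we":52,"wge":12},"ikk":68,"zy":96}
After op 14 (add /ap/jl 34): {"ap":{"g":14,"jl":34,"we":52,"wge":12},"ikk":68,"zy":96}
Size at path /ap: 4

Answer: 4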